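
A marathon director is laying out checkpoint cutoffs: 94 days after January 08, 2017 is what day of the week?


Start: 2017-01-08 (Sunday)
Step 1 - find target date: add 94 days
  2017-01-08 + 94 days = 2017-04-12
Step 2 - day of week:
  94 mod 7 = 3
  Sunday + 3 days -> Wednesday
Result: Wednesday (2017-04-12)

Wednesday


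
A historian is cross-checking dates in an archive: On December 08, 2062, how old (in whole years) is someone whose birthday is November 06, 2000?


Birth: 2000-11-06
Reference: 2062-12-08
Year difference: 2062 - 2000 = 62
Has birthday (11-06) occurred by 12-08? Yes
Age in full years: 62

62


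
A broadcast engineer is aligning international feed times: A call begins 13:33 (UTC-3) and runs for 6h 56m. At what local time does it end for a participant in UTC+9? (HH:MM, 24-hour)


Start: 13:33 in UTC-3
Step 1 - add duration:
  minutes: 33 + 56 = 89 (carry 1h)
  hours: 13 + 6 + 1 = 20
  end in UTC-3: 20:29
Step 2 - convert UTC-3 -> UTC+9:
  offset difference: 9 - (-3) = 12 hours
  20 + (12) = 32 -> mod 24 = 8
Result: 08:29 in UTC+9

08:29


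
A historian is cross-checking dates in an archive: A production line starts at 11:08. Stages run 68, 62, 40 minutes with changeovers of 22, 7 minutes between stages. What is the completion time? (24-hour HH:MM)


Start: 11:08 = 668 min from midnight
  after task 1 (68 min): 12:16
  after break (22 min): 12:38
  after task 2 (62 min): 13:40
  after break (7 min): 13:47
  after task 3 (40 min): 14:27
Total elapsed: 199 minutes
End time: 14:27

14:27


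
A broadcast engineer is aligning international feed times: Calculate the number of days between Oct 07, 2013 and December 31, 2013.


Start: October 07, 2013
End: December 31, 2013
Days left in October: 24
November: 30
December: 31
Sum of remaining months: 61
Total: 24 + 61 = 85

85


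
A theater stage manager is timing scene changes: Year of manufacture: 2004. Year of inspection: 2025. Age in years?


Birth year: 2004
Current year: 2025
Age = current year - birth year
Age = 2025 - 2004 = 21

21


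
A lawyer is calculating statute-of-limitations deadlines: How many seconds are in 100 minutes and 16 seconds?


Minutes: 100
Seconds: 16
Convert minutes to seconds: 100 x 60 = 6000
Add remaining seconds: 6000 + 16 = 6016

6016


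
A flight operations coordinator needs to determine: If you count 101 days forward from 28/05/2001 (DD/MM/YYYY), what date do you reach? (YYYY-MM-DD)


Start: 2001-05-28
Adding 101 days
Days remaining in May: 3
After May: 98 days still to add
June 2001: 30 days, 68 remaining
July 2001: 31 days, 37 remaining
August 2001: 31 days, 6 remaining
September 2001 has 30 days, need 6
Result: 2001-09-06

2001-09-06


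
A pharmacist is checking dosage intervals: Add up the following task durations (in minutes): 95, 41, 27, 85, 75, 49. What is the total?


Durations: 95, 41, 27, 85, 75, 49
Running sum: 95
+ 41 = 136
+ 27 = 163
+ 85 = 248
+ 75 = 323
+ 49 = 372
Total duration: 372 minutes
That is 6 hours and 12 minutes

372


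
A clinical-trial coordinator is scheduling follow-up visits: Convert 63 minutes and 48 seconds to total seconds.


Minutes: 63
Extra seconds: 48
Seconds per minute: 60
Minutes to seconds: 63 x 60 = 3780
Total: 3780 + 48 = 3828

3828


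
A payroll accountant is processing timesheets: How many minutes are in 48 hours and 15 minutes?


Hours: 48
Extra minutes: 15
Minutes per hour: 60
Hours to minutes: 48 x 60 = 2880
Total: 2880 + 15 = 2895

2895


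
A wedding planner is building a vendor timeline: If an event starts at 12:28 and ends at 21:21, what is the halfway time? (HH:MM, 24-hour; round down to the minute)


Start time: 12:28 = 748 minutes from midnight
End time: 21:21 = 1281 minutes from midnight
Sum: 748 + 1281 = 2029
Midpoint: 2029 / 2 = 1014 minutes
Convert: 1014 / 60 = 16 hours, 54 minutes
Result: 16:54

16:54


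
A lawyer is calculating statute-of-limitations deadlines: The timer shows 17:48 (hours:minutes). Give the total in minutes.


Hours: 17
Minutes: 48
Convert hours to minutes: 17 x 60 = 1020
Add remaining minutes: 1020 + 48 = 1068

1068


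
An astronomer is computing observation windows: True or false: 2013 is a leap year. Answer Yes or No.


Year: 2013
Divisible by 4? 2013 / 4 = 503.25 -> No
Not divisible by 4, so NOT a leap year

No


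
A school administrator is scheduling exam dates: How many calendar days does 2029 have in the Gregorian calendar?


Year: 2029
Check leap year rules:
Divisible by 4? No
2029 is not a leap year
Days: 365

365


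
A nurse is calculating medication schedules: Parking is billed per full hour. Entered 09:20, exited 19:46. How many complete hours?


Start: 09:20
End: 19:46
Hour difference: 19 - 9 = 10 hours
Minute difference: 46 - 20 = 26 minutes
Total minutes: 626
Complete hours: 626 / 60 = 10 (remainder 26)

10


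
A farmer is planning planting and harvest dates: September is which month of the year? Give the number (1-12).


Calendar month order:
8. August
9. September <--
10. October
September is month number 9

9


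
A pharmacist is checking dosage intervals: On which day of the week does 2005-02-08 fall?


Date: 2005-02-08
January 1, 2005 is a Saturday
Day of year: 39
Offset from Jan 1: 38 days
38 mod 7 = 3
Result: Tuesday

Tuesday


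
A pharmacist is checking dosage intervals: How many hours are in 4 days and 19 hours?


Days: 4
Extra hours: 19
Hours per day: 24
Days to hours: 4 x 24 = 96
Total: 96 + 19 = 115

115


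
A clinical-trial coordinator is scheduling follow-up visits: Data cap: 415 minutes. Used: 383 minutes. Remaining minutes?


Total budget: 415 minutes
Time used: 383 minutes
Remaining: 415 - 383 = 32 minutes
Percent used: 92.3%
Percent remaining: 7.7%

32


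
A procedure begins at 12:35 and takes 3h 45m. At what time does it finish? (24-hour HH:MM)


Start time: 12:35
Adding: 3 hours 45 minutes
Minutes: 35 + 45 = 80
Minute overflow: 80 >= 60, so carry 1 hour, minutes = 20
Hours: 12 + 3 + 1 = 16
Result: 16:20

16:20


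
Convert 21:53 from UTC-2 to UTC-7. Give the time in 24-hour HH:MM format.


Local time: 21:53 at UTC-2 (offset -2h)
Target zone: UTC-7 (offset -7h)
Difference: -7 - (-2) = -5 hours
Calculation: 21 + (-5) = 16
Result: 16:53

16:53


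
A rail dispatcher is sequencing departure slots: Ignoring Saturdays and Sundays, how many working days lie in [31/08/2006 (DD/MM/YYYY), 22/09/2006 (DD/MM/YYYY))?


Start: 2006-08-31 (Thursday)
End (exclusive): 2006-09-22 (Friday)
Total calendar days: 22
Full weeks: 22 // 7 = 3 -> 15 weekdays
Remaining 1 days starting on Thursday:
  Thu(w) -> 1 weekdays
Total business days: 15 + 1 = 16

16


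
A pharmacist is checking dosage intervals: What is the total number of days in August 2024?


Month: August
Year: 2024
August is a 31-day month
Total: 31 days

31


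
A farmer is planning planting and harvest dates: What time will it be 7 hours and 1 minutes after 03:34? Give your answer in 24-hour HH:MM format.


Start time: 03:34
Adding: 7 hours 1 minutes
Minutes: 34 + 1 = 35
Hours: 3 + 7 + 0 = 10
Result: 10:35

10:35


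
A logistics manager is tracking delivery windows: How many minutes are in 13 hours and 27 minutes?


Hours: 13
Extra minutes: 27
Minutes per hour: 60
Hours to minutes: 13 x 60 = 780
Total: 780 + 27 = 807

807


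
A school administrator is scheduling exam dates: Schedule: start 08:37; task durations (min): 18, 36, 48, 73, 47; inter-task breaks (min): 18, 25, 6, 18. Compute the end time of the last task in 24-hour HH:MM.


Start: 08:37 = 517 min from midnight
  after task 1 (18 min): 08:55
  after break (18 min): 09:13
  after task 2 (36 min): 09:49
  after break (25 min): 10:14
  after task 3 (48 min): 11:02
  after break (6 min): 11:08
  after task 4 (73 min): 12:21
  after break (18 min): 12:39
  after task 5 (47 min): 13:26
Total elapsed: 289 minutes
End time: 13:26

13:26


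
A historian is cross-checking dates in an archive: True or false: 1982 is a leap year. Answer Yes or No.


Year: 1982
Divisible by 4? 1982 / 4 = 495.5 -> No
Not divisible by 4, so NOT a leap year

No


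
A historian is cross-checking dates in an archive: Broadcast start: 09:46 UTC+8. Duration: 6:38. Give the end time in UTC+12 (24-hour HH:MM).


Start: 09:46 in UTC+8
Step 1 - add duration:
  minutes: 46 + 38 = 84 (carry 1h)
  hours: 9 + 6 + 1 = 16
  end in UTC+8: 16:24
Step 2 - convert UTC+8 -> UTC+12:
  offset difference: 12 - (8) = 4 hours
  16 + (4) = 20 -> mod 24 = 20
Result: 20:24 in UTC+12

20:24


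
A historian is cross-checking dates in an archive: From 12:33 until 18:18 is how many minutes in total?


Start time: 12:33 = 753 minutes from midnight
End time: 18:18 = 1098 minutes from midnight
Difference: 1098 - 753 = 345 minutes
That is 5 hours and 45 minutes

345


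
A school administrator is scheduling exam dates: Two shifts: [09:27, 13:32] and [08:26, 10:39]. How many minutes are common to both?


Interval A: [567, 812] minutes from midnight
Interval B: [506, 639] minutes from midnight
Overlap start = max(567, 506) = 567
Overlap end = min(812, 639) = 639
Overlap = 639 - 567 = 72 minutes

72


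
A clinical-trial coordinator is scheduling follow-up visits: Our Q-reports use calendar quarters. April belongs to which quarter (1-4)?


Month: April (month 4)
Q1: January-March (months 1-3)
Q2: April-June (months 4-6)
Q3: July-September (months 7-9)
Q4: October-December (months 10-12)
Month 4 falls in Q2

2


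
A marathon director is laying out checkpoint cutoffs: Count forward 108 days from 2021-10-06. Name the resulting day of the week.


Start: 2021-10-06 (Wednesday)
Step 1 - find target date: add 108 days
  2021-10-06 + 108 days = 2022-01-22
Step 2 - day of week:
  108 mod 7 = 3
  Wednesday + 3 days -> Saturday
Result: Saturday (2022-01-22)

Saturday


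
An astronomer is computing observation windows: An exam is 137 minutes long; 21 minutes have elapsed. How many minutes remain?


Total budget: 137 minutes
Time used: 21 minutes
Remaining: 137 - 21 = 116 minutes
Percent used: 15.3%
Percent remaining: 84.7%

116


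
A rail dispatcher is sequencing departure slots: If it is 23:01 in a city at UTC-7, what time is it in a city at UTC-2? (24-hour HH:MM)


Local time: 23:01 at UTC-7 (offset -7h)
Target zone: UTC-2 (offset -2h)
Difference: -2 - (-7) = 5 hours
Calculation: 23 + (5) = 28
Wraparound: (28) mod 24 = 4
Result: 04:01

04:01


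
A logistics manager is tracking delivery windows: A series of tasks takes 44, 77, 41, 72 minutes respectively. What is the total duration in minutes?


Durations: 44, 77, 41, 72
Running sum: 44
+ 77 = 121
+ 41 = 162
+ 72 = 234
Total duration: 234 minutes
That is 3 hours and 54 minutes

234


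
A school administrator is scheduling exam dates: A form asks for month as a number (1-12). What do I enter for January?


Calendar month order:
1. January <--
2. February
January is month number 1

1


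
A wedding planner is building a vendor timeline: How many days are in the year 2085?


Year: 2085
Check leap year rules:
Divisible by 4? No
2085 is not a leap year
Days: 365

365


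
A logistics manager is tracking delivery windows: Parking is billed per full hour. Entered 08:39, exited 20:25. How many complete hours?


Start: 08:39
End: 20:25
Hour difference: 20 - 8 = 12 hours
Minute difference: 25 - 39 = -14 minutes
Total minutes: 706
Complete hours: 706 / 60 = 11 (remainder 46)

11


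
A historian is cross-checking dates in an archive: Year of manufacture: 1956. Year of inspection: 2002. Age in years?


Birth year: 1956
Current year: 2002
Age = current year - birth year
Age = 2002 - 1956 = 46

46


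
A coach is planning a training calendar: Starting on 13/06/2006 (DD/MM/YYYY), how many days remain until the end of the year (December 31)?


Start: June 13, 2006
End: December 31, 2006
Days left in June: 17
July: 31
August: 31
September: 30
October: 31
... plus remaining months
Sum of remaining months: 184
Total: 17 + 184 = 201

201


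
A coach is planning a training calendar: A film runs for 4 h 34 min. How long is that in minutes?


Hours: 4
Minutes: 34
Convert hours to minutes: 4 x 60 = 240
Add remaining minutes: 240 + 34 = 274

274


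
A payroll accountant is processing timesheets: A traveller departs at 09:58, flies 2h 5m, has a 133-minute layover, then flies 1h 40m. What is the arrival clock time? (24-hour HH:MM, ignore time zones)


Depart: 09:58
Leg 1: +125 min -> 12:03
Layover: +133 min -> 14:16
Leg 2: +100 min -> 15:56
Total travel: 358 minutes = 5h 58m
Arrival: 15:56

15:56


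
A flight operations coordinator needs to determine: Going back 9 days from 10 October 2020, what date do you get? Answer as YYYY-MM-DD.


Start: 2020-10-10
Subtracting 9 days
Days already passed in October: 10
Result: 2020-10-01

2020-10-01


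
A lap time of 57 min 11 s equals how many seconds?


Minutes: 57
Seconds: 11
Convert minutes to seconds: 57 x 60 = 3420
Add remaining seconds: 3420 + 11 = 3431

3431


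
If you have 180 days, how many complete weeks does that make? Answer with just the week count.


Total days: 180
Days per week: 7
Division: 180 / 7 = 25 remainder 5
Complete weeks: 25
Remaining days: 5

25


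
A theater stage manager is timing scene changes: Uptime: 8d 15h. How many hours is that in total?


Days: 8
Extra hours: 15
Hours per day: 24
Days to hours: 8 x 24 = 192
Total: 192 + 15 = 207

207


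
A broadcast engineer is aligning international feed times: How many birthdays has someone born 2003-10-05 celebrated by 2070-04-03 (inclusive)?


Birth: 2003-10-05
Reference: 2070-04-03
Year difference: 2070 - 2003 = 67
Has birthday (10-05) occurred by 04-03? No
Birthday not yet reached this year -> subtract 1
Age in full years: 66

66


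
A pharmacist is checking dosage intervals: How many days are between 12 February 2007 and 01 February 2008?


Start date: 2007-02-12
End date: 2008-02-01
Feb 2007: +17 days
Mar 2007: +31 days
Apr 2007: +30 days
... (9 more months)
Total: 354 days

354


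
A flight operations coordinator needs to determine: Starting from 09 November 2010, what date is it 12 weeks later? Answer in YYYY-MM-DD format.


Start: 2010-11-09
Weeks to add: 12
Convert to days: 12 x 7 = 84 days
Add 84 days to 2010-11-09
Result: 2011-02-01

2011-02-01


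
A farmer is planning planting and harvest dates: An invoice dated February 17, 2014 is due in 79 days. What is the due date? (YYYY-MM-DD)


Start: 2014-02-17
Adding 79 days
Days remaining in February: 11
After February: 68 days still to add
March 2014: 31 days, 37 remaining
April 2014: 30 days, 7 remaining
May 2014 has 31 days, need 7
Result: 2014-05-07

2014-05-07


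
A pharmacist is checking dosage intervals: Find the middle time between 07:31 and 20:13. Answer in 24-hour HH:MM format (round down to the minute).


Start time: 07:31 = 451 minutes from midnight
End time: 20:13 = 1213 minutes from midnight
Sum: 451 + 1213 = 1664
Midpoint: 1664 / 2 = 832 minutes
Convert: 832 / 60 = 13 hours, 52 minutes
Result: 13:52

13:52


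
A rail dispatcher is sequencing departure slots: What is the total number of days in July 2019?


Month: July
Year: 2019
July is a 31-day month
Total: 31 days

31


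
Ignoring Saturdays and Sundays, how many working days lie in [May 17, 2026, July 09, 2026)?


Start: 2026-05-17 (Sunday)
End (exclusive): 2026-07-09 (Thursday)
Total calendar days: 53
Full weeks: 53 // 7 = 7 -> 35 weekdays
Remaining 4 days starting on Sunday:
  Sun(-), Mon(w), Tue(w), Wed(w) -> 3 weekdays
Total business days: 35 + 3 = 38

38


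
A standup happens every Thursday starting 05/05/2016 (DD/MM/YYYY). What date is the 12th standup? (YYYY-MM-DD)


First occurrence: 2016-05-05 (occurrence 1)
Each occurrence is 7 days after the previous.
Occurrence 12 is 11 weeks after the first.
11 weeks = 77 days
2016-05-05 + 77 days = 2016-07-21

2016-07-21


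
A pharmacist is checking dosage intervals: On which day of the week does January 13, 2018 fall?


Date: 2018-01-13
January 1, 2018 is a Monday
Day of year: 13
Offset from Jan 1: 12 days
12 mod 7 = 5
Result: Saturday

Saturday


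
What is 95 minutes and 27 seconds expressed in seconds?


Minutes: 95
Extra seconds: 27
Seconds per minute: 60
Minutes to seconds: 95 x 60 = 5700
Total: 5700 + 27 = 5727

5727


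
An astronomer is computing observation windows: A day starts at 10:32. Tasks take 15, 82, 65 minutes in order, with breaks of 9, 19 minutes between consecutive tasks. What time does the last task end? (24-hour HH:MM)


Start: 10:32 = 632 min from midnight
  after task 1 (15 min): 10:47
  after break (9 min): 10:56
  after task 2 (82 min): 12:18
  after break (19 min): 12:37
  after task 3 (65 min): 13:42
Total elapsed: 190 minutes
End time: 13:42

13:42


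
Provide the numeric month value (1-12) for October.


Calendar month order:
9. September
10. October <--
11. November
October is month number 10

10


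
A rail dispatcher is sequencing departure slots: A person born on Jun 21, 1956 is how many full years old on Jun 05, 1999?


Birth: 1956-06-21
Reference: 1999-06-05
Year difference: 1999 - 1956 = 43
Has birthday (06-21) occurred by 06-05? No
Birthday not yet reached this year -> subtract 1
Age in full years: 42

42


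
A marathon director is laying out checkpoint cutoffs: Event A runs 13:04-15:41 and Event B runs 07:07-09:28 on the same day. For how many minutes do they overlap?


Interval A: [784, 941] minutes from midnight
Interval B: [427, 568] minutes from midnight
Overlap start = max(784, 427) = 784
Overlap end = min(941, 568) = 568
End <= start, so the intervals do not overlap: 0 minutes

0


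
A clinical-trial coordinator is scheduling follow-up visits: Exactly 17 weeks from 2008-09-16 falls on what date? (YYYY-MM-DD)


Start: 2008-09-16
Weeks to add: 17
Convert to days: 17 x 7 = 119 days
Add 119 days to 2008-09-16
Result: 2009-01-13

2009-01-13


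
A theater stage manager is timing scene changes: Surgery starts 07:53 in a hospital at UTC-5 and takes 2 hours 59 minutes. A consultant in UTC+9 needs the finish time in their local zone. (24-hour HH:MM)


Start: 07:53 in UTC-5
Step 1 - add duration:
  minutes: 53 + 59 = 112 (carry 1h)
  hours: 7 + 2 + 1 = 10
  end in UTC-5: 10:52
Step 2 - convert UTC-5 -> UTC+9:
  offset difference: 9 - (-5) = 14 hours
  10 + (14) = 24 -> mod 24 = 0
Result: 00:52 in UTC+9

00:52


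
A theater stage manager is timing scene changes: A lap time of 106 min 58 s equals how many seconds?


Minutes: 106
Seconds: 58
Convert minutes to seconds: 106 x 60 = 6360
Add remaining seconds: 6360 + 58 = 6418

6418


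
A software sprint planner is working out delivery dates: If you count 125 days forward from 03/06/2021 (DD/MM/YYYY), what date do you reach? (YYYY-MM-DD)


Start: 2021-06-03
Adding 125 days
Days remaining in June: 27
After June: 98 days still to add
July 2021: 31 days, 67 remaining
August 2021: 31 days, 36 remaining
September 2021: 30 days, 6 remaining
October 2021 has 31 days, need 6
Result: 2021-10-06

2021-10-06


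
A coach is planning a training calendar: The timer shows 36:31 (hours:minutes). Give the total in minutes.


Hours: 36
Minutes: 31
Convert hours to minutes: 36 x 60 = 2160
Add remaining minutes: 2160 + 31 = 2191

2191


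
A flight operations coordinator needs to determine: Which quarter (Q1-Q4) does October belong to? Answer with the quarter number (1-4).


Month: October (month 10)
Q1: January-March (months 1-3)
Q2: April-June (months 4-6)
Q3: July-September (months 7-9)
Q4: October-December (months 10-12)
Month 10 falls in Q4

4


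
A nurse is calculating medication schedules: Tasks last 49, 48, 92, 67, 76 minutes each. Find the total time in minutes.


Durations: 49, 48, 92, 67, 76
Running sum: 49
+ 48 = 97
+ 92 = 189
+ 67 = 256
+ 76 = 332
Total duration: 332 minutes
That is 5 hours and 32 minutes

332


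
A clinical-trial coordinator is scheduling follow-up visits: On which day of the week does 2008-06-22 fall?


Date: 2008-06-22
January 1, 2008 is a Tuesday
Day of year: 174
Offset from Jan 1: 173 days
173 mod 7 = 5
Result: Sunday

Sunday


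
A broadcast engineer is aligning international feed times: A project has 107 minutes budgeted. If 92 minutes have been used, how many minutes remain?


Total budget: 107 minutes
Time used: 92 minutes
Remaining: 107 - 92 = 15 minutes
Percent used: 86.0%
Percent remaining: 14.0%

15


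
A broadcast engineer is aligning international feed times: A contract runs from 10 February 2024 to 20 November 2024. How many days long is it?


Start date: 2024-02-10
End date: 2024-11-20
Feb 2024: +20 days
Mar 2024: +31 days
Apr 2024: +30 days
... (7 more months)
Total: 284 days

284


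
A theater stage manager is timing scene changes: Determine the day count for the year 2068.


Year: 2068
Check leap year rules:
Divisible by 4? Yes
Divisible by 100? No
2068 is a leap year
Days: 366

366


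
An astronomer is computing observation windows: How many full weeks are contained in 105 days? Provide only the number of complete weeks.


Total days: 105
Days per week: 7
Division: 105 / 7 = 15 remainder 0
Complete weeks: 15
Remaining days: 0

15


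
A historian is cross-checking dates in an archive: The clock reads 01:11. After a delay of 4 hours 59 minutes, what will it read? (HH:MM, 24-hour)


Start time: 01:11
Adding: 4 hours 59 minutes
Minutes: 11 + 59 = 70
Minute overflow: 70 >= 60, so carry 1 hour, minutes = 10
Hours: 1 + 4 + 1 = 6
Result: 06:10

06:10


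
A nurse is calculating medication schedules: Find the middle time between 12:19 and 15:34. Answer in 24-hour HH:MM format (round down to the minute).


Start time: 12:19 = 739 minutes from midnight
End time: 15:34 = 934 minutes from midnight
Sum: 739 + 934 = 1673
Midpoint: 1673 / 2 = 836 minutes
Convert: 836 / 60 = 13 hours, 56 minutes
Result: 13:56

13:56


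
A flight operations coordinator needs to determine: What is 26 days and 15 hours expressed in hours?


Days: 26
Extra hours: 15
Hours per day: 24
Days to hours: 26 x 24 = 624
Total: 624 + 15 = 639

639


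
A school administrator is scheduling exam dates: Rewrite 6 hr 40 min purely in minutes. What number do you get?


Hours: 6
Extra minutes: 40
Minutes per hour: 60
Hours to minutes: 6 x 60 = 360
Total: 360 + 40 = 400

400


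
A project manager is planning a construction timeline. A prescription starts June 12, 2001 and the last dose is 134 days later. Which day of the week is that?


Start: 2001-06-12 (Tuesday)
Step 1 - find target date: add 134 days
  2001-06-12 + 134 days = 2001-10-24
Step 2 - day of week:
  134 mod 7 = 1
  Tuesday + 1 days -> Wednesday
Result: Wednesday (2001-10-24)

Wednesday


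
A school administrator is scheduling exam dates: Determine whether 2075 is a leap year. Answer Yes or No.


Year: 2075
Divisible by 4? 2075 / 4 = 518.75 -> No
Not divisible by 4, so NOT a leap year

No


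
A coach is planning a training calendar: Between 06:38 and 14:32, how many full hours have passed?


Start: 06:38
End: 14:32
Hour difference: 14 - 6 = 8 hours
Minute difference: 32 - 38 = -6 minutes
Total minutes: 474
Complete hours: 474 / 60 = 7 (remainder 54)

7


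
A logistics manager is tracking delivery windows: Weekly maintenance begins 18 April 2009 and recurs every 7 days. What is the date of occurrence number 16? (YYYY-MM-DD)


First occurrence: 2009-04-18 (occurrence 1)
Each occurrence is 7 days after the previous.
Occurrence 16 is 15 weeks after the first.
15 weeks = 105 days
2009-04-18 + 105 days = 2009-08-01

2009-08-01


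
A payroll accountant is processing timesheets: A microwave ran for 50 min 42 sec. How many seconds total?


Minutes: 50
Extra seconds: 42
Seconds per minute: 60
Minutes to seconds: 50 x 60 = 3000
Total: 3000 + 42 = 3042

3042


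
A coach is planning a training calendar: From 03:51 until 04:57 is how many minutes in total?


Start time: 03:51 = 231 minutes from midnight
End time: 04:57 = 297 minutes from midnight
Difference: 297 - 231 = 66 minutes
That is 1 hours and 6 minutes

66


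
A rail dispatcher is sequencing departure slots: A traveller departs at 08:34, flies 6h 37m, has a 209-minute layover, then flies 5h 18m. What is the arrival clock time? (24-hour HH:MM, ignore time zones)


Depart: 08:34
Leg 1: +397 min -> 15:11
Layover: +209 min -> 18:40
Leg 2: +318 min -> 23:58
Total travel: 924 minutes = 15h 24m
Arrival: 23:58

23:58


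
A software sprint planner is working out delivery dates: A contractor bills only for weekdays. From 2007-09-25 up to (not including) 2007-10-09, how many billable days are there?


Start: 2007-09-25 (Tuesday)
End (exclusive): 2007-10-09 (Tuesday)
Total calendar days: 14
Full weeks: 14 // 7 = 2 -> 10 weekdays
Remaining 0 days starting on Tuesday:
Total business days: 10 + 0 = 10

10


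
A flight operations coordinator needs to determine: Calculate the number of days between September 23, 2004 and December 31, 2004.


Start: September 23, 2004
End: December 31, 2004
Days left in September: 7
October: 31
November: 30
December: 31
Sum of remaining months: 92
Total: 7 + 92 = 99

99


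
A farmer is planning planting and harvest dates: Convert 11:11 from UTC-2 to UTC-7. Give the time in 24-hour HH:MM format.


Local time: 11:11 at UTC-2 (offset -2h)
Target zone: UTC-7 (offset -7h)
Difference: -7 - (-2) = -5 hours
Calculation: 11 + (-5) = 6
Result: 06:11

06:11


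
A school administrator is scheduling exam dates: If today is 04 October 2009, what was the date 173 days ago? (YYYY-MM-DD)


Start: 2009-10-04
Subtracting 173 days
Days already passed in October: 4
After going back through October: 169 more days to subtract
September 2009: 30 days, 139 remaining
August 2009: 31 days, 108 remaining
July 2009: 31 days, 77 remaining
June 2009: 30 days, 47 remaining
Result: 2009-04-14

2009-04-14


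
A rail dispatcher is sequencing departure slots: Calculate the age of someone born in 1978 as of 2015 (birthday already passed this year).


Birth year: 1978
Current year: 2015
Age = current year - birth year
Age = 2015 - 1978 = 37

37


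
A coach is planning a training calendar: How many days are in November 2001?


Month: November
Year: 2001
November is a 30-day month
Total: 30 days

30


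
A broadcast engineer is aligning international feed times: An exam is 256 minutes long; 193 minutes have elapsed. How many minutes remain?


Total budget: 256 minutes
Time used: 193 minutes
Remaining: 256 - 193 = 63 minutes
Percent used: 75.4%
Percent remaining: 24.6%

63


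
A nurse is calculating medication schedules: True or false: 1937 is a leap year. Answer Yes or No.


Year: 1937
Divisible by 4? 1937 / 4 = 484.25 -> No
Not divisible by 4, so NOT a leap year

No


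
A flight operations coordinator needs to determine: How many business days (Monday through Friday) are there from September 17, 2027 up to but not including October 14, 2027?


Start: 2027-09-17 (Friday)
End (exclusive): 2027-10-14 (Thursday)
Total calendar days: 27
Full weeks: 27 // 7 = 3 -> 15 weekdays
Remaining 6 days starting on Friday:
  Fri(w), Sat(-), Sun(-), Mon(w), Tue(w), Wed(w) -> 4 weekdays
Total business days: 15 + 4 = 19

19


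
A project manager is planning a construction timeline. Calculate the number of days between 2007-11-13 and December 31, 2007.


Start: November 13, 2007
End: December 31, 2007
Days left in November: 17
December: 31
Sum of remaining months: 31
Total: 17 + 31 = 48

48


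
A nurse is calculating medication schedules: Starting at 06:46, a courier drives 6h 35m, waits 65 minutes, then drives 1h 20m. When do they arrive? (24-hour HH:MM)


Depart: 06:46
Leg 1: +395 min -> 13:21
Layover: +65 min -> 14:26
Leg 2: +80 min -> 15:46
Total travel: 540 minutes = 9h 0m
Arrival: 15:46

15:46


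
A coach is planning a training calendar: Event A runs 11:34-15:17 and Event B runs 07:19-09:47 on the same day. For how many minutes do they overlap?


Interval A: [694, 917] minutes from midnight
Interval B: [439, 587] minutes from midnight
Overlap start = max(694, 439) = 694
Overlap end = min(917, 587) = 587
End <= start, so the intervals do not overlap: 0 minutes

0


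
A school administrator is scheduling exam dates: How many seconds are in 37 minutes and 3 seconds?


Minutes: 37
Seconds: 3
Convert minutes to seconds: 37 x 60 = 2220
Add remaining seconds: 2220 + 3 = 2223

2223


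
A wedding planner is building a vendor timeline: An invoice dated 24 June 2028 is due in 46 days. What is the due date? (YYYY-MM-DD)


Start: 2028-06-24
Adding 46 days
Days remaining in June: 6
After June: 40 days still to add
July 2028: 31 days, 9 remaining
August 2028 has 31 days, need 9
Result: 2028-08-09

2028-08-09


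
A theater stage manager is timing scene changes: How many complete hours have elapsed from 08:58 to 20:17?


Start: 08:58
End: 20:17
Hour difference: 20 - 8 = 12 hours
Minute difference: 17 - 58 = -41 minutes
Total minutes: 679
Complete hours: 679 / 60 = 11 (remainder 19)

11


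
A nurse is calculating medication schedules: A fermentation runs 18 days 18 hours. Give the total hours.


Days: 18
Extra hours: 18
Hours per day: 24
Days to hours: 18 x 24 = 432
Total: 432 + 18 = 450

450


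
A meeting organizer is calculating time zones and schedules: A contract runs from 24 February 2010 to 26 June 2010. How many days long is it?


Start date: 2010-02-24
End date: 2010-06-26
Feb 2010: +5 days
Mar 2010: +31 days
Apr 2010: +30 days
May 2010: +31 days
Jun 2010: +25 days
Total: 122 days

122


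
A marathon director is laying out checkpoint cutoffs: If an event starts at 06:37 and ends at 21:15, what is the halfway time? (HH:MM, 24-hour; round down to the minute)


Start time: 06:37 = 397 minutes from midnight
End time: 21:15 = 1275 minutes from midnight
Sum: 397 + 1275 = 1672
Midpoint: 1672 / 2 = 836 minutes
Convert: 836 / 60 = 13 hours, 56 minutes
Result: 13:56

13:56


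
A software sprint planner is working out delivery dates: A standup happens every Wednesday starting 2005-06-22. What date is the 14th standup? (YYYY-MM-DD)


First occurrence: 2005-06-22 (occurrence 1)
Each occurrence is 7 days after the previous.
Occurrence 14 is 13 weeks after the first.
13 weeks = 91 days
2005-06-22 + 91 days = 2005-09-21

2005-09-21


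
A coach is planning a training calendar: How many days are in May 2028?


Month: May
Year: 2028
May is a 31-day month
Total: 31 days

31


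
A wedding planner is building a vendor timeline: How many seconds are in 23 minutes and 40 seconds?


Minutes: 23
Extra seconds: 40
Seconds per minute: 60
Minutes to seconds: 23 x 60 = 1380
Total: 1380 + 40 = 1420

1420


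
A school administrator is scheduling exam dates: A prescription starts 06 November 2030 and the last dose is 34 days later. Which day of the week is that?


Start: 2030-11-06 (Wednesday)
Step 1 - find target date: add 34 days
  2030-11-06 + 34 days = 2030-12-10
Step 2 - day of week:
  34 mod 7 = 6
  Wednesday + 6 days -> Tuesday
Result: Tuesday (2030-12-10)

Tuesday


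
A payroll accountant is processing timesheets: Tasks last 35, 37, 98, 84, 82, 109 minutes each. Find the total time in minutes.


Durations: 35, 37, 98, 84, 82, 109
Running sum: 35
+ 37 = 72
+ 98 = 170
+ 84 = 254
+ 82 = 336
+ 109 = 445
Total duration: 445 minutes
That is 7 hours and 25 minutes

445


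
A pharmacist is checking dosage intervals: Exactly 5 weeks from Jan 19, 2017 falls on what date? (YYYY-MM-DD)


Start: 2017-01-19
Weeks to add: 5
Convert to days: 5 x 7 = 35 days
Add 35 days to 2017-01-19
Result: 2017-02-23

2017-02-23


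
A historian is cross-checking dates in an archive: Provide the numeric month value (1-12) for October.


Calendar month order:
9. September
10. October <--
11. November
October is month number 10

10


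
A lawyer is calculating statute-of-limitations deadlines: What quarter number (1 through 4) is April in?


Month: April (month 4)
Q1: January-March (months 1-3)
Q2: April-June (months 4-6)
Q3: July-September (months 7-9)
Q4: October-December (months 10-12)
Month 4 falls in Q2

2


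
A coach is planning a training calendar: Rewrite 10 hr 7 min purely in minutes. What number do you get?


Hours: 10
Extra minutes: 7
Minutes per hour: 60
Hours to minutes: 10 x 60 = 600
Total: 600 + 7 = 607

607


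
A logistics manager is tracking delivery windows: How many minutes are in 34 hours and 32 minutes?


Hours: 34
Minutes: 32
Convert hours to minutes: 34 x 60 = 2040
Add remaining minutes: 2040 + 32 = 2072

2072


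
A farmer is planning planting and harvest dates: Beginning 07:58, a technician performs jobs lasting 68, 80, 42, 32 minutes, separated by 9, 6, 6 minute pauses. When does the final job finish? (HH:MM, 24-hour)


Start: 07:58 = 478 min from midnight
  after task 1 (68 min): 09:06
  after break (9 min): 09:15
  after task 2 (80 min): 10:35
  after break (6 min): 10:41
  after task 3 (42 min): 11:23
  after break (6 min): 11:29
  after task 4 (32 min): 12:01
Total elapsed: 243 minutes
End time: 12:01

12:01


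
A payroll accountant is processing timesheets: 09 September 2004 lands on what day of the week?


Date: 2004-09-09
January 1, 2004 is a Thursday
Day of year: 253
Offset from Jan 1: 252 days
252 mod 7 = 0
Result: Thursday

Thursday


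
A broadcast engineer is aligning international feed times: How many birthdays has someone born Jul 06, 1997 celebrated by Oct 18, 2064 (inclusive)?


Birth: 1997-07-06
Reference: 2064-10-18
Year difference: 2064 - 1997 = 67
Has birthday (07-06) occurred by 10-18? Yes
Age in full years: 67

67


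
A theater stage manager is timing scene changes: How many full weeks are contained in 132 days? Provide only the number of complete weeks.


Total days: 132
Days per week: 7
Division: 132 / 7 = 18 remainder 6
Complete weeks: 18
Remaining days: 6

18


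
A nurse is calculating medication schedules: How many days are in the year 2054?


Year: 2054
Check leap year rules:
Divisible by 4? No
2054 is not a leap year
Days: 365

365


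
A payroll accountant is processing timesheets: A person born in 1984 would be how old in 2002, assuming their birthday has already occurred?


Birth year: 1984
Current year: 2002
Age = current year - birth year
Age = 2002 - 1984 = 18

18


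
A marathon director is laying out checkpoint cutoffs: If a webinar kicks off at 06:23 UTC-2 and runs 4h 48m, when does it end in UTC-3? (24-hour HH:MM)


Start: 06:23 in UTC-2
Step 1 - add duration:
  minutes: 23 + 48 = 71 (carry 1h)
  hours: 6 + 4 + 1 = 11
  end in UTC-2: 11:11
Step 2 - convert UTC-2 -> UTC-3:
  offset difference: -3 - (-2) = -1 hours
  11 + (-1) = 10 -> mod 24 = 10
Result: 10:11 in UTC-3

10:11


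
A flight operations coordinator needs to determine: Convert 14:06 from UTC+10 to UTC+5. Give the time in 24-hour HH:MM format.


Local time: 14:06 at UTC+10 (offset 10h)
Target zone: UTC+5 (offset 5h)
Difference: 5 - (10) = -5 hours
Calculation: 14 + (-5) = 9
Result: 09:06

09:06


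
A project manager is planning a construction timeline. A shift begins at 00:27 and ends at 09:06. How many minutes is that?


Start time: 00:27 = 27 minutes from midnight
End time: 09:06 = 546 minutes from midnight
Difference: 546 - 27 = 519 minutes
That is 8 hours and 39 minutes

519


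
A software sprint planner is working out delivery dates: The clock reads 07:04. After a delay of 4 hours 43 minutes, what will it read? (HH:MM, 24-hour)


Start time: 07:04
Adding: 4 hours 43 minutes
Minutes: 4 + 43 = 47
Hours: 7 + 4 + 0 = 11
Result: 11:47

11:47


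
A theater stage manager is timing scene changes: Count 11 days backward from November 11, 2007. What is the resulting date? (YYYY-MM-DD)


Start: 2007-11-11
Subtracting 11 days
Days already passed in November: 11
Result: 2007-10-31

2007-10-31


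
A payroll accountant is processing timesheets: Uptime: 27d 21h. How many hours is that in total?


Days: 27
Extra hours: 21
Hours per day: 24
Days to hours: 27 x 24 = 648
Total: 648 + 21 = 669

669


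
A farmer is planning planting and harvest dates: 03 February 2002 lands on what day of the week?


Date: 2002-02-03
January 1, 2002 is a Tuesday
Day of year: 34
Offset from Jan 1: 33 days
33 mod 7 = 5
Result: Sunday

Sunday


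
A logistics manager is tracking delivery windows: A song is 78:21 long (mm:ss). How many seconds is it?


Minutes: 78
Extra seconds: 21
Seconds per minute: 60
Minutes to seconds: 78 x 60 = 4680
Total: 4680 + 21 = 4701

4701


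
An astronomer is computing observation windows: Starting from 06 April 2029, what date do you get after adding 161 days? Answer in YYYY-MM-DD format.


Start: 2029-04-06
Adding 161 days
Days remaining in April: 24
After April: 137 days still to add
May 2029: 31 days, 106 remaining
June 2029: 30 days, 76 remaining
July 2029: 31 days, 45 remaining
August 2029: 31 days, 14 remaining
Result: 2029-09-14

2029-09-14


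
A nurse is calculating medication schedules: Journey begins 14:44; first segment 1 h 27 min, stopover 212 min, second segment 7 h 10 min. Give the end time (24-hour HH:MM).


Depart: 14:44
Leg 1: +87 min -> 16:11
Layover: +212 min -> 19:43
Leg 2: +430 min -> 02:53
Total travel: 729 minutes = 12h 9m
Arrival: 02:53

02:53


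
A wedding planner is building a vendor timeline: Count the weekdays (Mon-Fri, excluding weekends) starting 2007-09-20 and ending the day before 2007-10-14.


Start: 2007-09-20 (Thursday)
End (exclusive): 2007-10-14 (Sunday)
Total calendar days: 24
Full weeks: 24 // 7 = 3 -> 15 weekdays
Remaining 3 days starting on Thursday:
  Thu(w), Fri(w), Sat(-) -> 2 weekdays
Total business days: 15 + 2 = 17

17


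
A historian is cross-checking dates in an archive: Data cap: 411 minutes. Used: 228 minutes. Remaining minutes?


Total budget: 411 minutes
Time used: 228 minutes
Remaining: 411 - 228 = 183 minutes
Percent used: 55.5%
Percent remaining: 44.5%

183


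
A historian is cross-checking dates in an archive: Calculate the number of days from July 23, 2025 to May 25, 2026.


Start date: 2025-07-23
End date: 2026-05-25
Jul 2025: +9 days
Aug 2025: +31 days
Sep 2025: +30 days
... (8 more months)
Total: 306 days

306


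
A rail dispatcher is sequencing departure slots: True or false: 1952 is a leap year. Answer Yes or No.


Year: 1952
Divisible by 4? 1952 / 4 = 488.0 -> Yes
Divisible by 100? 1952 / 100 = 19.52 -> No
Divisible by 4 but not 100, so it IS a leap year

Yes


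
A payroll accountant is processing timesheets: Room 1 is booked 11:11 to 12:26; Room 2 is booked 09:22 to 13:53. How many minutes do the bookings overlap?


Interval A: [671, 746] minutes from midnight
Interval B: [562, 833] minutes from midnight
Overlap start = max(671, 562) = 671
Overlap end = min(746, 833) = 746
Overlap = 746 - 671 = 75 minutes

75


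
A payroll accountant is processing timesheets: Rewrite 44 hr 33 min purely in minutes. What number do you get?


Hours: 44
Extra minutes: 33
Minutes per hour: 60
Hours to minutes: 44 x 60 = 2640
Total: 2640 + 33 = 2673

2673


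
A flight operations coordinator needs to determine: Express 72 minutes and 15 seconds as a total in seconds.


Minutes: 72
Seconds: 15
Convert minutes to seconds: 72 x 60 = 4320
Add remaining seconds: 4320 + 15 = 4335

4335


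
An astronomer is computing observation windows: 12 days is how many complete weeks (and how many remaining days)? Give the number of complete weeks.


Total days: 12
Days per week: 7
Division: 12 / 7 = 1 remainder 5
Complete weeks: 1
Remaining days: 5

1


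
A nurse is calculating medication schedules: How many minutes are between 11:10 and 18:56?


Start time: 11:10 = 670 minutes from midnight
End time: 18:56 = 1136 minutes from midnight
Difference: 1136 - 670 = 466 minutes
That is 7 hours and 46 minutes

466
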